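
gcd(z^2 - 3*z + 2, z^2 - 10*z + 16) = z - 2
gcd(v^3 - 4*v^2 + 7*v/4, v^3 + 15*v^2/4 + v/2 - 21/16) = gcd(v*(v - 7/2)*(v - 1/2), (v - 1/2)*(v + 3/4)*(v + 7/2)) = v - 1/2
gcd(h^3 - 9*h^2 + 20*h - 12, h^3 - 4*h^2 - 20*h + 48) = h^2 - 8*h + 12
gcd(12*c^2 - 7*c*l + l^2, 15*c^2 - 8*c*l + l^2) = 3*c - l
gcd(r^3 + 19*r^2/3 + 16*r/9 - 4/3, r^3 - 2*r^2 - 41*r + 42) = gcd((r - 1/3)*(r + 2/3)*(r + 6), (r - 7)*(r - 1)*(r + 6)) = r + 6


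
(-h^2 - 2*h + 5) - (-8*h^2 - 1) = 7*h^2 - 2*h + 6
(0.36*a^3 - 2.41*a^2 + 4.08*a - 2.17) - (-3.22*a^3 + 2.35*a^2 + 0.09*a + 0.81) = 3.58*a^3 - 4.76*a^2 + 3.99*a - 2.98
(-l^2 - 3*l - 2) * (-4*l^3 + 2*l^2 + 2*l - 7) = 4*l^5 + 10*l^4 - 3*l^2 + 17*l + 14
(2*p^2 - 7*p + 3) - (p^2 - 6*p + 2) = p^2 - p + 1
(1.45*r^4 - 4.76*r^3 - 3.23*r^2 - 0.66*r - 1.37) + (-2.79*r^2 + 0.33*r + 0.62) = 1.45*r^4 - 4.76*r^3 - 6.02*r^2 - 0.33*r - 0.75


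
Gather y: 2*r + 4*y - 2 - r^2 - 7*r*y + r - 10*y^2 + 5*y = -r^2 + 3*r - 10*y^2 + y*(9 - 7*r) - 2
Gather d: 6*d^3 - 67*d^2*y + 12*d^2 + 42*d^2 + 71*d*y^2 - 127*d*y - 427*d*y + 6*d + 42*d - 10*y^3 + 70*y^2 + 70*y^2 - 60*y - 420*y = 6*d^3 + d^2*(54 - 67*y) + d*(71*y^2 - 554*y + 48) - 10*y^3 + 140*y^2 - 480*y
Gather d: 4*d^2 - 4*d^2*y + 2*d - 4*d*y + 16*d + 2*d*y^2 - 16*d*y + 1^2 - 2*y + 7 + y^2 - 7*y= d^2*(4 - 4*y) + d*(2*y^2 - 20*y + 18) + y^2 - 9*y + 8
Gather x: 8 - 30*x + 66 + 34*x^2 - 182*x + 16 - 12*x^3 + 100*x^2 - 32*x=-12*x^3 + 134*x^2 - 244*x + 90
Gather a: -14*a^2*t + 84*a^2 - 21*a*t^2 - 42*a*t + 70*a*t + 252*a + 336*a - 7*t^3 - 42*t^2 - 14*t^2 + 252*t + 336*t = a^2*(84 - 14*t) + a*(-21*t^2 + 28*t + 588) - 7*t^3 - 56*t^2 + 588*t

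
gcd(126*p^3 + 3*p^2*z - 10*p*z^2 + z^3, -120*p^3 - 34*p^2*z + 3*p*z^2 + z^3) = -6*p + z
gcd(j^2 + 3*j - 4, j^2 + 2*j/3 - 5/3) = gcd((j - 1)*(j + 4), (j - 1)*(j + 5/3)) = j - 1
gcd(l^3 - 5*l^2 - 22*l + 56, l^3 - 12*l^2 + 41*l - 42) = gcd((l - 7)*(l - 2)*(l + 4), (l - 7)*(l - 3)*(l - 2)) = l^2 - 9*l + 14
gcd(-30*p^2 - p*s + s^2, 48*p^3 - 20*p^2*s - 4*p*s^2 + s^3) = 6*p - s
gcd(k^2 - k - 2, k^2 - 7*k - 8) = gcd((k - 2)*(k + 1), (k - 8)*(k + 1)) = k + 1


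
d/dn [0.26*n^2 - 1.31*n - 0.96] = 0.52*n - 1.31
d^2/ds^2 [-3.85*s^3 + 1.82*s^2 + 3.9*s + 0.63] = 3.64 - 23.1*s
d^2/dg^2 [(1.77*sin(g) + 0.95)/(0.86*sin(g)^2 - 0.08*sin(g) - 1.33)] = (-1.309092*sin(g)^5 - 2.932256*sin(g)^4 - 9.332892*sin(g)^3 + 0.0515279999999985*sin(g)^2 + 8.725123*sin(g) + 1.808724)/(0.636056*sin(g)^6 - 0.177504*sin(g)^5 - 2.934492*sin(g)^4 + 0.548512*sin(g)^3 + 4.538226*sin(g)^2 - 0.424536*sin(g) - 2.352637)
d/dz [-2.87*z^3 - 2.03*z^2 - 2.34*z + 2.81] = -8.61*z^2 - 4.06*z - 2.34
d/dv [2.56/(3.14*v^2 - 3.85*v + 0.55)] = (9.856 - 16.0768*v)/(3.14*v^2 - 3.85*v + 0.55)^2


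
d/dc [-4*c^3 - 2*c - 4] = -12*c^2 - 2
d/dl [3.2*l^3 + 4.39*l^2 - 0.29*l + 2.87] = 9.6*l^2 + 8.78*l - 0.29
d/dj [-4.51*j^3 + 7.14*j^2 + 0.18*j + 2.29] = -13.53*j^2 + 14.28*j + 0.18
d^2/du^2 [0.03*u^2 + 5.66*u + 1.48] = 0.0600000000000000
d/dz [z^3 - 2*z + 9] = 3*z^2 - 2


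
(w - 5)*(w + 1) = w^2 - 4*w - 5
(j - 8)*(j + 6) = j^2 - 2*j - 48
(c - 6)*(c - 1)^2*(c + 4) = c^4 - 4*c^3 - 19*c^2 + 46*c - 24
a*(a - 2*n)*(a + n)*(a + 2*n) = a^4 + a^3*n - 4*a^2*n^2 - 4*a*n^3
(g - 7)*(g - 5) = g^2 - 12*g + 35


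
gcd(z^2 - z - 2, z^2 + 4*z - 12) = z - 2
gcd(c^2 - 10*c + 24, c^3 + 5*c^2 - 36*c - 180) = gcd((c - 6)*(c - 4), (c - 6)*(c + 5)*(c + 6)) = c - 6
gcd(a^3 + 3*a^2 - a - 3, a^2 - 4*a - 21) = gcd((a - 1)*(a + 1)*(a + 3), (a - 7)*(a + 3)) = a + 3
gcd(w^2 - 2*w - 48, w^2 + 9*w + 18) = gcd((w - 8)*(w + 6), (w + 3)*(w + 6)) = w + 6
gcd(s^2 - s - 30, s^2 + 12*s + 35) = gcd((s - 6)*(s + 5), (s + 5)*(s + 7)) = s + 5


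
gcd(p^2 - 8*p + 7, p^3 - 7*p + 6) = p - 1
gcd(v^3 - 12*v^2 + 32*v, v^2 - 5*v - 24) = v - 8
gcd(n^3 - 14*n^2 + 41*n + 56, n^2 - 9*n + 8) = n - 8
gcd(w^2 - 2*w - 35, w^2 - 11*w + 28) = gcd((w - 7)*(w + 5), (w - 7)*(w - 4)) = w - 7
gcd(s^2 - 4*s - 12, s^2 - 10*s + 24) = s - 6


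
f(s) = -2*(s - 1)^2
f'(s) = 4 - 4*s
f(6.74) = -65.90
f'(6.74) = -22.96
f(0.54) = -0.42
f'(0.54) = 1.84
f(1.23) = -0.11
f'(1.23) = -0.92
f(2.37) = -3.75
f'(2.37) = -5.48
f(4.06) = -18.73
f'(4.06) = -12.24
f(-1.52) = -12.70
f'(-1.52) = 10.08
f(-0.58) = -4.99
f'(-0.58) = 6.32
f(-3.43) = -39.25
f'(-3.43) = 17.72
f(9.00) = -128.00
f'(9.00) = -32.00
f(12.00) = -242.00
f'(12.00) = -44.00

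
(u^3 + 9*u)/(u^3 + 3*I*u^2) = (u - 3*I)/u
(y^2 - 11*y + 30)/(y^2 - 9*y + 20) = (y - 6)/(y - 4)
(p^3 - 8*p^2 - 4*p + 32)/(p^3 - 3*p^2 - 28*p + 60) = (p^2 - 6*p - 16)/(p^2 - p - 30)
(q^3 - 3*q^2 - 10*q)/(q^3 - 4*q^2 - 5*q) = (q + 2)/(q + 1)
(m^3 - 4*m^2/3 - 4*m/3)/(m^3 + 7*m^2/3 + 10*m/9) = 3*(m - 2)/(3*m + 5)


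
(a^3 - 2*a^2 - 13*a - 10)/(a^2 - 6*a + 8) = (a^3 - 2*a^2 - 13*a - 10)/(a^2 - 6*a + 8)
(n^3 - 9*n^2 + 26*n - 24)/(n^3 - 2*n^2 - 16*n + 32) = (n - 3)/(n + 4)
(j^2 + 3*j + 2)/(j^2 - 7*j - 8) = (j + 2)/(j - 8)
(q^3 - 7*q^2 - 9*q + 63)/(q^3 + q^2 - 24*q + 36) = (q^2 - 4*q - 21)/(q^2 + 4*q - 12)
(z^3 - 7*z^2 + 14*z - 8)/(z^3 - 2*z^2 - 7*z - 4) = (z^2 - 3*z + 2)/(z^2 + 2*z + 1)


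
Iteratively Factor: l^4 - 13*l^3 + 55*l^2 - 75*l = (l)*(l^3 - 13*l^2 + 55*l - 75) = l*(l - 5)*(l^2 - 8*l + 15) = l*(l - 5)^2*(l - 3)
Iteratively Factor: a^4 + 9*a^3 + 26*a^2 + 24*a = (a)*(a^3 + 9*a^2 + 26*a + 24) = a*(a + 3)*(a^2 + 6*a + 8) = a*(a + 3)*(a + 4)*(a + 2)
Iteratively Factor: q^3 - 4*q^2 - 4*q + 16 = (q - 4)*(q^2 - 4) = (q - 4)*(q + 2)*(q - 2)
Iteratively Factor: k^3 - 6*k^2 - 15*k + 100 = (k - 5)*(k^2 - k - 20) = (k - 5)*(k + 4)*(k - 5)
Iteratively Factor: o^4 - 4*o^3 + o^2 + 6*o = (o)*(o^3 - 4*o^2 + o + 6) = o*(o - 3)*(o^2 - o - 2) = o*(o - 3)*(o - 2)*(o + 1)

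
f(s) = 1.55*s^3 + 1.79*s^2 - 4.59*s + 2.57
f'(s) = 4.65*s^2 + 3.58*s - 4.59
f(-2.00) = 6.51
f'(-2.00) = 6.85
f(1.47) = 4.61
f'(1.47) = 10.72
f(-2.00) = 6.51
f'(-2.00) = 6.85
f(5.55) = 297.21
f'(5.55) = 158.51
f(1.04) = 1.48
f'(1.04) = 4.16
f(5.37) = 269.56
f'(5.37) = 148.73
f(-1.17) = 7.91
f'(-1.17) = -2.41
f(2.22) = 18.16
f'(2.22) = 26.27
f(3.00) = 46.76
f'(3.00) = 48.00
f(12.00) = 2883.65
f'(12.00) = 707.97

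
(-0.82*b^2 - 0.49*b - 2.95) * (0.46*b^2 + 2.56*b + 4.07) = -0.3772*b^4 - 2.3246*b^3 - 5.9488*b^2 - 9.5463*b - 12.0065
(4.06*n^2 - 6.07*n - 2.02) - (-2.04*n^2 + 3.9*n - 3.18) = 6.1*n^2 - 9.97*n + 1.16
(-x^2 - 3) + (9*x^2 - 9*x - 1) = 8*x^2 - 9*x - 4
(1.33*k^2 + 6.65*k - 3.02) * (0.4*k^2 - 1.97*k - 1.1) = 0.532*k^4 + 0.0398999999999998*k^3 - 15.7715*k^2 - 1.3656*k + 3.322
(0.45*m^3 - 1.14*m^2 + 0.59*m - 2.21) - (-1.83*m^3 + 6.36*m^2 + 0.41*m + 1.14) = 2.28*m^3 - 7.5*m^2 + 0.18*m - 3.35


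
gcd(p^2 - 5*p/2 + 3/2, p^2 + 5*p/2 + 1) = 1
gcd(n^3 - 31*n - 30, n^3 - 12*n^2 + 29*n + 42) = n^2 - 5*n - 6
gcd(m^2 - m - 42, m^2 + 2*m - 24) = m + 6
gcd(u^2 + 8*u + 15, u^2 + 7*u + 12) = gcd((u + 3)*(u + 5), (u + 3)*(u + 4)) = u + 3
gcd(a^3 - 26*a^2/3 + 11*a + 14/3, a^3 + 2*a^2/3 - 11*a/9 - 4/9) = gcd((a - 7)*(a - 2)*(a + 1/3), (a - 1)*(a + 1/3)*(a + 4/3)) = a + 1/3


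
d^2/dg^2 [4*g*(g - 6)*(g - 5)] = 24*g - 88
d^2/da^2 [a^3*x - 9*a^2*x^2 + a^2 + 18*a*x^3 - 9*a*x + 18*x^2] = 6*a*x - 18*x^2 + 2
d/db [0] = 0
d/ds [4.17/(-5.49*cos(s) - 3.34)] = -22.8933*sin(s)/(5.49*cos(s) + 3.34)^2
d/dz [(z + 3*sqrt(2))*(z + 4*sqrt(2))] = 2*z + 7*sqrt(2)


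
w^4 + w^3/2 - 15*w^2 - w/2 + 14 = (w - 7/2)*(w - 1)*(w + 1)*(w + 4)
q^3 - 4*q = q*(q - 2)*(q + 2)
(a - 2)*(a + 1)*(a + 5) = a^3 + 4*a^2 - 7*a - 10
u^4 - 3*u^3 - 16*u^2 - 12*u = u*(u - 6)*(u + 1)*(u + 2)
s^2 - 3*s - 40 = (s - 8)*(s + 5)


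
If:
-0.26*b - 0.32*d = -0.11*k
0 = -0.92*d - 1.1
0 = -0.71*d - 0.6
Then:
No Solution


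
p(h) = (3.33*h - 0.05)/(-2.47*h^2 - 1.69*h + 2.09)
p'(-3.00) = 0.36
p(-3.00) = 0.67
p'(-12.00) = 0.01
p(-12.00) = 0.12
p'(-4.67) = 0.10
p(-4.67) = 0.36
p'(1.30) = 1.12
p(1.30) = -1.00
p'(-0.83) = 3.97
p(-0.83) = -1.57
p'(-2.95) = 0.38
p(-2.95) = 0.68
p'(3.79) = 0.08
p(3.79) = -0.32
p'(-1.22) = 85.90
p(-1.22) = -8.65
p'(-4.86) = 0.09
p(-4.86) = 0.34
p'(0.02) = 1.63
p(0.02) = 0.01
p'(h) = (3.33*h - 0.05)*(4.94*h + 1.69)/(-2.47*h^2 - 1.69*h + 2.09)^2 + 3.33/(-2.47*h^2 - 1.69*h + 2.09) = (8.2251*h^2 - 0.247*h + 6.8752)/(6.1009*h^4 + 8.3486*h^3 - 7.4685*h^2 - 7.0642*h + 4.3681)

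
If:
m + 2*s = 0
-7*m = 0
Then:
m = 0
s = 0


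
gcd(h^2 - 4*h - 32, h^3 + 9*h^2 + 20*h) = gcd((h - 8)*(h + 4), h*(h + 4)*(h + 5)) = h + 4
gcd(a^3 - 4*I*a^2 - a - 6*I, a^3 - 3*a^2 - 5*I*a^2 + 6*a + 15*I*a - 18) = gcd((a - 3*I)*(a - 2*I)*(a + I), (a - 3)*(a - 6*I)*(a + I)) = a + I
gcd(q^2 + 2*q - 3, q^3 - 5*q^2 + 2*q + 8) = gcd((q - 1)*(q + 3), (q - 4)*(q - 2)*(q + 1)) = 1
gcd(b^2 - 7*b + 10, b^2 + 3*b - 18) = 1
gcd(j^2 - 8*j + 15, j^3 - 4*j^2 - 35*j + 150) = j - 5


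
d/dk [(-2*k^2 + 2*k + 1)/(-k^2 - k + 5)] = (4*k^2 - 18*k + 11)/(k^4 + 2*k^3 - 9*k^2 - 10*k + 25)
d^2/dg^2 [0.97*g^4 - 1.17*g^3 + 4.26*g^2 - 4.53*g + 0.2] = 11.64*g^2 - 7.02*g + 8.52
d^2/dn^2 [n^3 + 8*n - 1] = 6*n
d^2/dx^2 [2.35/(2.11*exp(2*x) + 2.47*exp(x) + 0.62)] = (2.35*(4.22*exp(x) + 2.47)*(8.44*exp(x) + 4.94)*exp(x) - (19.834*exp(x) + 5.8045)*(2.11*exp(2*x) + 2.47*exp(x) + 0.62))*exp(x)/(2.11*exp(2*x) + 2.47*exp(x) + 0.62)^3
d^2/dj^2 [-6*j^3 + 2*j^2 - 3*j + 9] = 4 - 36*j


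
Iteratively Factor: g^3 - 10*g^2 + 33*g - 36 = (g - 4)*(g^2 - 6*g + 9) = (g - 4)*(g - 3)*(g - 3)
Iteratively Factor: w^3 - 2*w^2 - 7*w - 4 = (w - 4)*(w^2 + 2*w + 1) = (w - 4)*(w + 1)*(w + 1)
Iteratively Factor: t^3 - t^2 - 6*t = (t)*(t^2 - t - 6) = t*(t - 3)*(t + 2)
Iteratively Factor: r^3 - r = (r - 1)*(r^2 + r) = r*(r - 1)*(r + 1)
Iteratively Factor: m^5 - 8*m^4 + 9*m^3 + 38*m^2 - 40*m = (m - 4)*(m^4 - 4*m^3 - 7*m^2 + 10*m) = (m - 5)*(m - 4)*(m^3 + m^2 - 2*m) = m*(m - 5)*(m - 4)*(m^2 + m - 2) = m*(m - 5)*(m - 4)*(m - 1)*(m + 2)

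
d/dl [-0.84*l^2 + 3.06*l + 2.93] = 3.06 - 1.68*l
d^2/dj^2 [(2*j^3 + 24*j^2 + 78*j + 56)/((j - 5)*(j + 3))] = 8*(41*j^3 + 357*j^2 + 1131*j + 1031)/(j^6 - 6*j^5 - 33*j^4 + 172*j^3 + 495*j^2 - 1350*j - 3375)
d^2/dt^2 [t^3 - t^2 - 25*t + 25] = 6*t - 2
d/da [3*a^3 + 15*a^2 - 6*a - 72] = 9*a^2 + 30*a - 6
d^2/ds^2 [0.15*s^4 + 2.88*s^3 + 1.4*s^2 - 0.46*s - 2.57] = 1.8*s^2 + 17.28*s + 2.8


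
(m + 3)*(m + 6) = m^2 + 9*m + 18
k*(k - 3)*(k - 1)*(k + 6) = k^4 + 2*k^3 - 21*k^2 + 18*k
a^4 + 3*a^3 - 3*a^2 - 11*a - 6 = (a - 2)*(a + 1)^2*(a + 3)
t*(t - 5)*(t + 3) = t^3 - 2*t^2 - 15*t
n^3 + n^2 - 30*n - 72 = (n - 6)*(n + 3)*(n + 4)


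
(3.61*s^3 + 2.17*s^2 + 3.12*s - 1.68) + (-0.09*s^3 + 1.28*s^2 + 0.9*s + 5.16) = 3.52*s^3 + 3.45*s^2 + 4.02*s + 3.48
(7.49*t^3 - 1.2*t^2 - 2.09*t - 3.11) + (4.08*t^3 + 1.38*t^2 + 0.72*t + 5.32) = 11.57*t^3 + 0.18*t^2 - 1.37*t + 2.21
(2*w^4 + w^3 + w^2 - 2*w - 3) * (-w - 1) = -2*w^5 - 3*w^4 - 2*w^3 + w^2 + 5*w + 3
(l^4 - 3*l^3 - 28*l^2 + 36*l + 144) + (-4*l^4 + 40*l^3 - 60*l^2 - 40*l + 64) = -3*l^4 + 37*l^3 - 88*l^2 - 4*l + 208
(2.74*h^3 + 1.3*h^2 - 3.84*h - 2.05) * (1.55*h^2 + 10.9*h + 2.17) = 4.247*h^5 + 31.881*h^4 + 14.1638*h^3 - 42.2125*h^2 - 30.6778*h - 4.4485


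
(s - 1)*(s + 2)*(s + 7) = s^3 + 8*s^2 + 5*s - 14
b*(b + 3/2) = b^2 + 3*b/2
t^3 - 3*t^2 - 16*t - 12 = (t - 6)*(t + 1)*(t + 2)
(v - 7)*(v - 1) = v^2 - 8*v + 7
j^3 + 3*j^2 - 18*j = j*(j - 3)*(j + 6)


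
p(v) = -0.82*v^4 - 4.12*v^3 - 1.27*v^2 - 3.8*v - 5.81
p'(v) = -3.28*v^3 - 12.36*v^2 - 2.54*v - 3.8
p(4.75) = -911.50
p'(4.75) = -646.26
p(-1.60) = 8.52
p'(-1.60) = -17.94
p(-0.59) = -3.26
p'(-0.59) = -5.93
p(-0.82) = -1.65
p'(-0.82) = -8.22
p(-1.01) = 0.12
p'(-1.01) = -10.46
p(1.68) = -41.85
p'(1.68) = -58.50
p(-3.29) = 43.59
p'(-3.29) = -12.42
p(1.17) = -20.13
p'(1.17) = -28.94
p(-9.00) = -2451.02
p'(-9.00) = 1409.02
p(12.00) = -24357.17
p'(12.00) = -7481.96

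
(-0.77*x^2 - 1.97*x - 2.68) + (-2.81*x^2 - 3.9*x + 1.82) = -3.58*x^2 - 5.87*x - 0.86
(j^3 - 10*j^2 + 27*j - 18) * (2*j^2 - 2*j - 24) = 2*j^5 - 22*j^4 + 50*j^3 + 150*j^2 - 612*j + 432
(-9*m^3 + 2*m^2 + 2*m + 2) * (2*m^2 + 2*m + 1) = -18*m^5 - 14*m^4 - m^3 + 10*m^2 + 6*m + 2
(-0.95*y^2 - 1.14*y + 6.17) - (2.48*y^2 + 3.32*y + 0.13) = -3.43*y^2 - 4.46*y + 6.04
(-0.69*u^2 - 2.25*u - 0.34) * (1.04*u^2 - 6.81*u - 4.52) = -0.7176*u^4 + 2.3589*u^3 + 18.0877*u^2 + 12.4854*u + 1.5368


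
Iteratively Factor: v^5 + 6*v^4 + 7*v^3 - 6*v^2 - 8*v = (v + 1)*(v^4 + 5*v^3 + 2*v^2 - 8*v) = (v + 1)*(v + 4)*(v^3 + v^2 - 2*v) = (v + 1)*(v + 2)*(v + 4)*(v^2 - v) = (v - 1)*(v + 1)*(v + 2)*(v + 4)*(v)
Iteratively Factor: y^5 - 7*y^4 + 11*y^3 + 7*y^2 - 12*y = (y + 1)*(y^4 - 8*y^3 + 19*y^2 - 12*y) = (y - 1)*(y + 1)*(y^3 - 7*y^2 + 12*y) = y*(y - 1)*(y + 1)*(y^2 - 7*y + 12) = y*(y - 4)*(y - 1)*(y + 1)*(y - 3)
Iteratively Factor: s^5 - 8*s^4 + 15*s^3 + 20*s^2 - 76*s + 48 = (s - 2)*(s^4 - 6*s^3 + 3*s^2 + 26*s - 24) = (s - 2)*(s + 2)*(s^3 - 8*s^2 + 19*s - 12) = (s - 3)*(s - 2)*(s + 2)*(s^2 - 5*s + 4) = (s - 4)*(s - 3)*(s - 2)*(s + 2)*(s - 1)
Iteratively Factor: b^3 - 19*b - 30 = (b - 5)*(b^2 + 5*b + 6) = (b - 5)*(b + 2)*(b + 3)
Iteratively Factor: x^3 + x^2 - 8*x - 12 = (x - 3)*(x^2 + 4*x + 4) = (x - 3)*(x + 2)*(x + 2)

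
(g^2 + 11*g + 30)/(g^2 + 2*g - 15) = (g + 6)/(g - 3)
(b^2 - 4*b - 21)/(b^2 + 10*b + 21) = (b - 7)/(b + 7)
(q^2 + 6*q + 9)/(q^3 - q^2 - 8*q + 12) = (q + 3)/(q^2 - 4*q + 4)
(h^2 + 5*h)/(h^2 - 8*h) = (h + 5)/(h - 8)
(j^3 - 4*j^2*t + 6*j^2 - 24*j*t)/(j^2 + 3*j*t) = (j^2 - 4*j*t + 6*j - 24*t)/(j + 3*t)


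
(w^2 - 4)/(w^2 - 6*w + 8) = (w + 2)/(w - 4)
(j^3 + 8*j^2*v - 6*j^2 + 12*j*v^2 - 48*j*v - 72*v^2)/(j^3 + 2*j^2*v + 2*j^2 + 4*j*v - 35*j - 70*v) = (j^2 + 6*j*v - 6*j - 36*v)/(j^2 + 2*j - 35)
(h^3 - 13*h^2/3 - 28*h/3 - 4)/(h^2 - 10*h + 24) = (3*h^2 + 5*h + 2)/(3*(h - 4))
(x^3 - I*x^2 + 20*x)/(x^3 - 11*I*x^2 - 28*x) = (-x^2 + I*x - 20)/(-x^2 + 11*I*x + 28)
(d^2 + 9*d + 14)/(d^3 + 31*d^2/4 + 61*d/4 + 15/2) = 4*(d + 7)/(4*d^2 + 23*d + 15)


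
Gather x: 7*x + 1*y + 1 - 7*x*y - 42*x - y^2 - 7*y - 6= x*(-7*y - 35) - y^2 - 6*y - 5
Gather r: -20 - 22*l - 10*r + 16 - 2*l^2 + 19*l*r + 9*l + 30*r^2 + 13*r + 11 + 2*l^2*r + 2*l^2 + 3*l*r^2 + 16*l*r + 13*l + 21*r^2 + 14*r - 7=r^2*(3*l + 51) + r*(2*l^2 + 35*l + 17)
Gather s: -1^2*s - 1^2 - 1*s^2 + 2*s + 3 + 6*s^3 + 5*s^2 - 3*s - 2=6*s^3 + 4*s^2 - 2*s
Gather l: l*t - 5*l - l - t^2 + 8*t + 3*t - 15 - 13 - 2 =l*(t - 6) - t^2 + 11*t - 30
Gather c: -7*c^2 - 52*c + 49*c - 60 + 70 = -7*c^2 - 3*c + 10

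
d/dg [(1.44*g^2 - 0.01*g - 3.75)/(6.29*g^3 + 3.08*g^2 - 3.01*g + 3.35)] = (-9.0576*g^4 + 0.1258*g^3 + 66.4589*g^2 + 32.748*g - 11.321)/(39.5641*g^6 + 38.7464*g^5 - 28.3794*g^4 + 23.6014*g^3 + 29.6961*g^2 - 20.167*g + 11.2225)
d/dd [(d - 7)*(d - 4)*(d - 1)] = 3*d^2 - 24*d + 39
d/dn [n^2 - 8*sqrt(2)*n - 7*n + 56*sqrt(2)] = 2*n - 8*sqrt(2) - 7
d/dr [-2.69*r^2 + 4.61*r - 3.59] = 4.61 - 5.38*r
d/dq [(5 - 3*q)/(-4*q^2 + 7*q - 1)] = 4*(-3*q^2 + 10*q - 8)/(16*q^4 - 56*q^3 + 57*q^2 - 14*q + 1)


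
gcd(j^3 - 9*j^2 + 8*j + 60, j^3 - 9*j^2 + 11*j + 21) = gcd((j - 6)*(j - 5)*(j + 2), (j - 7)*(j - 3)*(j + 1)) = 1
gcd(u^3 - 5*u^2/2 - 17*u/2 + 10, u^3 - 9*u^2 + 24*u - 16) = u^2 - 5*u + 4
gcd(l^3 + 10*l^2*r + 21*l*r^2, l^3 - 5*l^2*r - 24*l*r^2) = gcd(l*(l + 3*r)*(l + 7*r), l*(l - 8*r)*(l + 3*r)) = l^2 + 3*l*r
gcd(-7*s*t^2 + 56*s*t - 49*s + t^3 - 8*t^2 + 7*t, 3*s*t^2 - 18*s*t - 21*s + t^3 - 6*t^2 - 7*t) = t - 7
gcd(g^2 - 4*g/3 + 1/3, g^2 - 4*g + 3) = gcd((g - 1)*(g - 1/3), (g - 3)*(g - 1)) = g - 1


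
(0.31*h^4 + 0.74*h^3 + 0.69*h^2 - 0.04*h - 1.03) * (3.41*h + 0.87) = 1.0571*h^5 + 2.7931*h^4 + 2.9967*h^3 + 0.4639*h^2 - 3.5471*h - 0.8961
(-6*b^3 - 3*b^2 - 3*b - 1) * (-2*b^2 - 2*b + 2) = 12*b^5 + 18*b^4 + 2*b^2 - 4*b - 2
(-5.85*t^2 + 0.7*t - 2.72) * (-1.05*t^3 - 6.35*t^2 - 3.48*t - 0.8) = 6.1425*t^5 + 36.4125*t^4 + 18.769*t^3 + 19.516*t^2 + 8.9056*t + 2.176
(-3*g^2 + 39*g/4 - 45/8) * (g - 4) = -3*g^3 + 87*g^2/4 - 357*g/8 + 45/2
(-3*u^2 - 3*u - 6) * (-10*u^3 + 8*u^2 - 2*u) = 30*u^5 + 6*u^4 + 42*u^3 - 42*u^2 + 12*u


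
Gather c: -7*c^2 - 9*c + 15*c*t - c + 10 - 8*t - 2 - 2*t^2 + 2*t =-7*c^2 + c*(15*t - 10) - 2*t^2 - 6*t + 8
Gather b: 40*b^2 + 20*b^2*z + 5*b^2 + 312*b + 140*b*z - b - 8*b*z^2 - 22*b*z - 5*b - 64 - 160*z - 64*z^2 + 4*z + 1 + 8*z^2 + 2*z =b^2*(20*z + 45) + b*(-8*z^2 + 118*z + 306) - 56*z^2 - 154*z - 63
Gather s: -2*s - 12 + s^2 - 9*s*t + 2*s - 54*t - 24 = s^2 - 9*s*t - 54*t - 36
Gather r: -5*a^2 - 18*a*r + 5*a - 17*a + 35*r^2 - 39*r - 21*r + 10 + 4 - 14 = -5*a^2 - 12*a + 35*r^2 + r*(-18*a - 60)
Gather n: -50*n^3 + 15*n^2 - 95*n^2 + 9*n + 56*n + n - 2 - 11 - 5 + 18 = -50*n^3 - 80*n^2 + 66*n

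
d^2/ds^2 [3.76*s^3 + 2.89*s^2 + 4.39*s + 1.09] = 22.56*s + 5.78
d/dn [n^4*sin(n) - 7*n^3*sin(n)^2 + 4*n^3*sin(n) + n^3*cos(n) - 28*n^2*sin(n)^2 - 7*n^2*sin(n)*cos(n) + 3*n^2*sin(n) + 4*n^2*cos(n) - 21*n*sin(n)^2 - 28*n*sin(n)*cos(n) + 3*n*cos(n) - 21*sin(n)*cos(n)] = n^4*cos(n) + 3*n^3*sin(n) - 7*n^3*sin(2*n) + 4*n^3*cos(n) + 8*n^2*sin(n) - 28*n^2*sin(2*n) + 6*n^2*cos(n) + 7*n^2*cos(2*n)/2 - 21*n^2/2 + 3*n*sin(n) - 28*n*sin(2*n) + 8*n*cos(n) - 28*n - 14*sin(2*n) + 3*cos(n) - 21*cos(2*n)/2 - 21/2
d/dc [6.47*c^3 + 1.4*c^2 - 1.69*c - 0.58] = 19.41*c^2 + 2.8*c - 1.69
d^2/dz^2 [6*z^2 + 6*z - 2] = 12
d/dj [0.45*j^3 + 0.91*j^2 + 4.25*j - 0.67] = 1.35*j^2 + 1.82*j + 4.25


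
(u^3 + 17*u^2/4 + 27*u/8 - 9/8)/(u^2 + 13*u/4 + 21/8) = (4*u^2 + 11*u - 3)/(4*u + 7)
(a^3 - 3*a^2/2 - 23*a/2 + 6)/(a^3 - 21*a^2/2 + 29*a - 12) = (a + 3)/(a - 6)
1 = 1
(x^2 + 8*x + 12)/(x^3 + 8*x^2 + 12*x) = 1/x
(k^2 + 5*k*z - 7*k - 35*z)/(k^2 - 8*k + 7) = (k + 5*z)/(k - 1)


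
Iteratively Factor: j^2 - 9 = (j - 3)*(j + 3)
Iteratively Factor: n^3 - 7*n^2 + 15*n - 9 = (n - 1)*(n^2 - 6*n + 9) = (n - 3)*(n - 1)*(n - 3)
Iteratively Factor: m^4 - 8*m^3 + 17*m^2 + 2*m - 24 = (m - 2)*(m^3 - 6*m^2 + 5*m + 12) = (m - 3)*(m - 2)*(m^2 - 3*m - 4) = (m - 3)*(m - 2)*(m + 1)*(m - 4)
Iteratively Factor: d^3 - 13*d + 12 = (d - 1)*(d^2 + d - 12) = (d - 3)*(d - 1)*(d + 4)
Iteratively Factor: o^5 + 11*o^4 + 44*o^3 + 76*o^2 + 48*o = (o + 3)*(o^4 + 8*o^3 + 20*o^2 + 16*o) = (o + 2)*(o + 3)*(o^3 + 6*o^2 + 8*o) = (o + 2)*(o + 3)*(o + 4)*(o^2 + 2*o) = (o + 2)^2*(o + 3)*(o + 4)*(o)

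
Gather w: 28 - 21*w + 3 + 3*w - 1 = 30 - 18*w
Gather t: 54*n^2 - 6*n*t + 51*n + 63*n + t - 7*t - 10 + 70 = 54*n^2 + 114*n + t*(-6*n - 6) + 60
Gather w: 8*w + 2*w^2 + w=2*w^2 + 9*w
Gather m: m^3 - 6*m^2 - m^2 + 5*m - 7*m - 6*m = m^3 - 7*m^2 - 8*m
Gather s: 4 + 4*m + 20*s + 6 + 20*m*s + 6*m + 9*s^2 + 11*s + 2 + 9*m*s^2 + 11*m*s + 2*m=12*m + s^2*(9*m + 9) + s*(31*m + 31) + 12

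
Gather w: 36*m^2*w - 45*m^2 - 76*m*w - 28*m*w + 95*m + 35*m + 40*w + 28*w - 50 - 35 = -45*m^2 + 130*m + w*(36*m^2 - 104*m + 68) - 85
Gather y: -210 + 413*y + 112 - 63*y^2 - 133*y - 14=-63*y^2 + 280*y - 112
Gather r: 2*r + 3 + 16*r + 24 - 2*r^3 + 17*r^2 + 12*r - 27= -2*r^3 + 17*r^2 + 30*r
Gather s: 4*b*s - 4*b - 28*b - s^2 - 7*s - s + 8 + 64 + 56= -32*b - s^2 + s*(4*b - 8) + 128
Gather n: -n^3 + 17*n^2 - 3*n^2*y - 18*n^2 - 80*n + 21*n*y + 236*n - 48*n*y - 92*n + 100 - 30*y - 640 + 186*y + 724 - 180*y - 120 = -n^3 + n^2*(-3*y - 1) + n*(64 - 27*y) - 24*y + 64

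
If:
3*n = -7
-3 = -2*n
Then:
No Solution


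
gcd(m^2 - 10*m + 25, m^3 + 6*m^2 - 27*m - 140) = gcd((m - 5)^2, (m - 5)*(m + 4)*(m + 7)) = m - 5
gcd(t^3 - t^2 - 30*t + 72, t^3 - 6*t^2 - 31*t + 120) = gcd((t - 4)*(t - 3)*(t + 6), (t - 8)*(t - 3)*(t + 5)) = t - 3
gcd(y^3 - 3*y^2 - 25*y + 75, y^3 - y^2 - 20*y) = y - 5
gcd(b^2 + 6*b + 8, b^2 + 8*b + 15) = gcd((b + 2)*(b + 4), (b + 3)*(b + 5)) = 1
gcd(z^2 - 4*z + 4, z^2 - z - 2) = z - 2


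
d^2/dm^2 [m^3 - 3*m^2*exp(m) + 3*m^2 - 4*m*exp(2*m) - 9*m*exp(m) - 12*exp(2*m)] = -3*m^2*exp(m) - 16*m*exp(2*m) - 21*m*exp(m) + 6*m - 64*exp(2*m) - 24*exp(m) + 6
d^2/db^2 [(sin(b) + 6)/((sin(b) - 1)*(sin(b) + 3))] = -(sin(b)^4 + 23*sin(b)^3 + 75*sin(b)^2 + 141*sin(b) + 96)/((sin(b) - 1)^2*(sin(b) + 3)^3)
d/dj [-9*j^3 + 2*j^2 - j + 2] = -27*j^2 + 4*j - 1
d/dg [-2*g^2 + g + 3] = 1 - 4*g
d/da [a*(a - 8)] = 2*a - 8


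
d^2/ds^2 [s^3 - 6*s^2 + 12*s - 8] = 6*s - 12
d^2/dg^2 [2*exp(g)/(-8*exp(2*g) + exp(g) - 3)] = 2*(-2*(16*exp(g) - 1)^2*exp(2*g) + (64*exp(g) - 3)*(8*exp(2*g) - exp(g) + 3)*exp(g) - (8*exp(2*g) - exp(g) + 3)^2)*exp(g)/(8*exp(2*g) - exp(g) + 3)^3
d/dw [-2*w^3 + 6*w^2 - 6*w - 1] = -6*w^2 + 12*w - 6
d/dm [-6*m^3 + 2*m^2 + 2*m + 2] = -18*m^2 + 4*m + 2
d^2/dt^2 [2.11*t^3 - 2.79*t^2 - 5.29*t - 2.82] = 12.66*t - 5.58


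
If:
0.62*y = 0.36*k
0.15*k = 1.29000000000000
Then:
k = 8.60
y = 4.99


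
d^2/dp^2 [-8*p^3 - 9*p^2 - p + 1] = -48*p - 18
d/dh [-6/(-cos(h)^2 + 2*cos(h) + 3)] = 12*(cos(h) - 1)*sin(h)/(sin(h)^2 + 2*cos(h) + 2)^2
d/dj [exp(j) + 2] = exp(j)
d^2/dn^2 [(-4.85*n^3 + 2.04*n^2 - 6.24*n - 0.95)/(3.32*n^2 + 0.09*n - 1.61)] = (5.6843418860808e-14*n^5 - 2.8421709430404e-14*n^4 - 190.705666*n^3 + 6.81415800000002*n^2 - 277.257558*n - 1.403854)/(36.594368*n^6 + 2.976048*n^5 - 53.157516*n^4 - 2.885679*n^3 + 25.778193*n^2 + 0.699867*n - 4.173281)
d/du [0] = 0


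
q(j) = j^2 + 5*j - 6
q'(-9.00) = -13.00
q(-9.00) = 30.00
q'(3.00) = 11.00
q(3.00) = 18.00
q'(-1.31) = 2.38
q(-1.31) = -10.83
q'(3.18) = 11.36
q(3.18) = 20.01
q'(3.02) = 11.04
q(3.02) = 18.22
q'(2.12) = 9.24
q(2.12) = 9.09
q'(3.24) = 11.48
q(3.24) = 20.70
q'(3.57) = 12.14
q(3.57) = 24.59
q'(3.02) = 11.04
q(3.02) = 18.22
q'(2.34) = 9.68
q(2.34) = 11.18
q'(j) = 2*j + 5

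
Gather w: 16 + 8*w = 8*w + 16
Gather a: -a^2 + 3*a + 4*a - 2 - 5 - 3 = -a^2 + 7*a - 10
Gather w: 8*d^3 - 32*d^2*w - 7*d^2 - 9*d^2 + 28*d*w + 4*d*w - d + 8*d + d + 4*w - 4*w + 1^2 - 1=8*d^3 - 16*d^2 + 8*d + w*(-32*d^2 + 32*d)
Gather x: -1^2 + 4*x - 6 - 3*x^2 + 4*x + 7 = -3*x^2 + 8*x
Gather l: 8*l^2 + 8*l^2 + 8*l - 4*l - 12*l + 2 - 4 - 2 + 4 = 16*l^2 - 8*l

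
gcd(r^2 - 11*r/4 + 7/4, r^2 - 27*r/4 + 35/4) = r - 7/4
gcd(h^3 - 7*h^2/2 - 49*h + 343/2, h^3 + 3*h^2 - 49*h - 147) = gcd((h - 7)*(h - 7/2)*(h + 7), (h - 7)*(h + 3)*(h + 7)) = h^2 - 49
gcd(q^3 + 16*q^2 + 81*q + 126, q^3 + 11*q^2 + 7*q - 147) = q + 7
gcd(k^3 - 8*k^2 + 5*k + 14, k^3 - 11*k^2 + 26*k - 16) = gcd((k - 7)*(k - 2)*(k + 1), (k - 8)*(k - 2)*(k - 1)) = k - 2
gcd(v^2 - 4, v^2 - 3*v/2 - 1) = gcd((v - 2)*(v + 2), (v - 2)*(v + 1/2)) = v - 2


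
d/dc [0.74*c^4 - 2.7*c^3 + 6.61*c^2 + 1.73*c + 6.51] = 2.96*c^3 - 8.1*c^2 + 13.22*c + 1.73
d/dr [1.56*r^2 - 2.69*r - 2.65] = 3.12*r - 2.69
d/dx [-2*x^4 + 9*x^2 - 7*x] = -8*x^3 + 18*x - 7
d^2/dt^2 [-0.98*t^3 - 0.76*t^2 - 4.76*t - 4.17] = -5.88*t - 1.52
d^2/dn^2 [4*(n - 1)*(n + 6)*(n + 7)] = 24*n + 96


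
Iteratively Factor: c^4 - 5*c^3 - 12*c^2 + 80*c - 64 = (c + 4)*(c^3 - 9*c^2 + 24*c - 16) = (c - 4)*(c + 4)*(c^2 - 5*c + 4) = (c - 4)*(c - 1)*(c + 4)*(c - 4)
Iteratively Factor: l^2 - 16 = (l + 4)*(l - 4)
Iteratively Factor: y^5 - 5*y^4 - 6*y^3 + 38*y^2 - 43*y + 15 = (y - 1)*(y^4 - 4*y^3 - 10*y^2 + 28*y - 15) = (y - 1)^2*(y^3 - 3*y^2 - 13*y + 15) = (y - 5)*(y - 1)^2*(y^2 + 2*y - 3) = (y - 5)*(y - 1)^2*(y + 3)*(y - 1)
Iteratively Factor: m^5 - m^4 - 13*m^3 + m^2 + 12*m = (m + 1)*(m^4 - 2*m^3 - 11*m^2 + 12*m) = (m - 1)*(m + 1)*(m^3 - m^2 - 12*m) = m*(m - 1)*(m + 1)*(m^2 - m - 12) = m*(m - 1)*(m + 1)*(m + 3)*(m - 4)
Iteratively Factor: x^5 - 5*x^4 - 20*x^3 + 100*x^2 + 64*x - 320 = (x - 4)*(x^4 - x^3 - 24*x^2 + 4*x + 80) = (x - 4)*(x + 2)*(x^3 - 3*x^2 - 18*x + 40) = (x - 4)*(x + 2)*(x + 4)*(x^2 - 7*x + 10) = (x - 4)*(x - 2)*(x + 2)*(x + 4)*(x - 5)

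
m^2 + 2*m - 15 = (m - 3)*(m + 5)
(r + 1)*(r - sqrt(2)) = r^2 - sqrt(2)*r + r - sqrt(2)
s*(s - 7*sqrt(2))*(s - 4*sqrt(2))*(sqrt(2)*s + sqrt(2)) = sqrt(2)*s^4 - 22*s^3 + sqrt(2)*s^3 - 22*s^2 + 56*sqrt(2)*s^2 + 56*sqrt(2)*s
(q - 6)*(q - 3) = q^2 - 9*q + 18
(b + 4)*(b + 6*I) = b^2 + 4*b + 6*I*b + 24*I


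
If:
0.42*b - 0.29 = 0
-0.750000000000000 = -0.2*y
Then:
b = 0.69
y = 3.75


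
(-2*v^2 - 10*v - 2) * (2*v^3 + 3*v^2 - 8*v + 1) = -4*v^5 - 26*v^4 - 18*v^3 + 72*v^2 + 6*v - 2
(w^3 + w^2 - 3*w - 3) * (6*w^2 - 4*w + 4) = 6*w^5 + 2*w^4 - 18*w^3 - 2*w^2 - 12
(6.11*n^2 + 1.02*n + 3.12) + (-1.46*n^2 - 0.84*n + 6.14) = 4.65*n^2 + 0.18*n + 9.26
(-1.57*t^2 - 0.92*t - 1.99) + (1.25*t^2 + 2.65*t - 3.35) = -0.32*t^2 + 1.73*t - 5.34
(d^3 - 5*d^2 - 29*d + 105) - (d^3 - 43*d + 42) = -5*d^2 + 14*d + 63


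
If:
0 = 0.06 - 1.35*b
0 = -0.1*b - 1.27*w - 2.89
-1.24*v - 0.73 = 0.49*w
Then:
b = 0.04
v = 0.31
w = -2.28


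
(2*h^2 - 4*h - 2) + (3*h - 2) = 2*h^2 - h - 4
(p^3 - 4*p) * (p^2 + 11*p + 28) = p^5 + 11*p^4 + 24*p^3 - 44*p^2 - 112*p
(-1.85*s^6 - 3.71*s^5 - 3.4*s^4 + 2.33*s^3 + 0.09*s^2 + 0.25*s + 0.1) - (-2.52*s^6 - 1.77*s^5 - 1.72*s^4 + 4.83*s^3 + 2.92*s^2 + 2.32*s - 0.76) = 0.67*s^6 - 1.94*s^5 - 1.68*s^4 - 2.5*s^3 - 2.83*s^2 - 2.07*s + 0.86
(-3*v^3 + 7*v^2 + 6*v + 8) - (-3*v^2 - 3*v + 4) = -3*v^3 + 10*v^2 + 9*v + 4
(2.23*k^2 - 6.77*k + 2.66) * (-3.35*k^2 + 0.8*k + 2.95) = -7.4705*k^4 + 24.4635*k^3 - 7.7485*k^2 - 17.8435*k + 7.847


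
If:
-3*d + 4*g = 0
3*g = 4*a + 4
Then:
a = 3*g/4 - 1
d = 4*g/3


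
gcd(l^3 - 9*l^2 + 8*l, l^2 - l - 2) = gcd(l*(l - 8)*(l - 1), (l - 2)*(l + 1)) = 1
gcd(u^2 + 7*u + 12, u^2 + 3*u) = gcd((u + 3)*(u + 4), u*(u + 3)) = u + 3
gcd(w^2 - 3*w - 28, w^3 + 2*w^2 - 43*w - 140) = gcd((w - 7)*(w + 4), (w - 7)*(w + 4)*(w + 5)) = w^2 - 3*w - 28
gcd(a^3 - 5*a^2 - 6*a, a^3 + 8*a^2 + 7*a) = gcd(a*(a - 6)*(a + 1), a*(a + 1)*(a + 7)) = a^2 + a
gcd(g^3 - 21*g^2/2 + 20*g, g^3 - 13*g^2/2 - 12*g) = g^2 - 8*g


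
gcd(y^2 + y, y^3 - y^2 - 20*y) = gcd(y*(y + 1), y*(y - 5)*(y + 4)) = y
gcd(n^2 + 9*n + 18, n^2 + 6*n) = n + 6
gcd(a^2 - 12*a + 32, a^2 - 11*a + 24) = a - 8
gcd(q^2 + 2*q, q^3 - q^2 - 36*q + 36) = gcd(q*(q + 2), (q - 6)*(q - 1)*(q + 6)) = 1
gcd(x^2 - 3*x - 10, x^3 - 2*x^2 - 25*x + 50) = x - 5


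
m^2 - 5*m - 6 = (m - 6)*(m + 1)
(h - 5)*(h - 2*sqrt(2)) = h^2 - 5*h - 2*sqrt(2)*h + 10*sqrt(2)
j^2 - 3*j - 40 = (j - 8)*(j + 5)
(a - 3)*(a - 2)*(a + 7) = a^3 + 2*a^2 - 29*a + 42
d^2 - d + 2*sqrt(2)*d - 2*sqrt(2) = (d - 1)*(d + 2*sqrt(2))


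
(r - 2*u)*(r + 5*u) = r^2 + 3*r*u - 10*u^2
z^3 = z^3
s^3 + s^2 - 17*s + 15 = (s - 3)*(s - 1)*(s + 5)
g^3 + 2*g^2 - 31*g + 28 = (g - 4)*(g - 1)*(g + 7)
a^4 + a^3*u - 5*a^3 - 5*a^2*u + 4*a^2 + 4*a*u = a*(a - 4)*(a - 1)*(a + u)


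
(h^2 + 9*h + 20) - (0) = h^2 + 9*h + 20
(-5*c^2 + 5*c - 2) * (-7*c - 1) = 35*c^3 - 30*c^2 + 9*c + 2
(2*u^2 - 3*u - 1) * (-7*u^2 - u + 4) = -14*u^4 + 19*u^3 + 18*u^2 - 11*u - 4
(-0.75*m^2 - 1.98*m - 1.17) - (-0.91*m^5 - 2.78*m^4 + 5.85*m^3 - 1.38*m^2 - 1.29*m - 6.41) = 0.91*m^5 + 2.78*m^4 - 5.85*m^3 + 0.63*m^2 - 0.69*m + 5.24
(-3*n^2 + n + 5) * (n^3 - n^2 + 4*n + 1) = -3*n^5 + 4*n^4 - 8*n^3 - 4*n^2 + 21*n + 5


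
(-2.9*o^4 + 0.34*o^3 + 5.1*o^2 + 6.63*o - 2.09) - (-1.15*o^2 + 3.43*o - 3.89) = -2.9*o^4 + 0.34*o^3 + 6.25*o^2 + 3.2*o + 1.8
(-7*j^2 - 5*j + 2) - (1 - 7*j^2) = 1 - 5*j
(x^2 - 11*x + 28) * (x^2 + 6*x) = x^4 - 5*x^3 - 38*x^2 + 168*x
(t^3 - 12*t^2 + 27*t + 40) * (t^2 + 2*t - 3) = t^5 - 10*t^4 + 130*t^2 - t - 120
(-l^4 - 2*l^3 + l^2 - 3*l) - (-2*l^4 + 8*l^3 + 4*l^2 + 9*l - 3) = l^4 - 10*l^3 - 3*l^2 - 12*l + 3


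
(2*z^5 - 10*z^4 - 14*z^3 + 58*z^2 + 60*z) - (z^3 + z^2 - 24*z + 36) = 2*z^5 - 10*z^4 - 15*z^3 + 57*z^2 + 84*z - 36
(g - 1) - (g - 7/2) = 5/2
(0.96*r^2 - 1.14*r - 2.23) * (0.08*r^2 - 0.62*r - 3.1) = 0.0768*r^4 - 0.6864*r^3 - 2.4476*r^2 + 4.9166*r + 6.913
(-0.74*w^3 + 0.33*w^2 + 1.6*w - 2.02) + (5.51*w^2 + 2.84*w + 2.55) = -0.74*w^3 + 5.84*w^2 + 4.44*w + 0.53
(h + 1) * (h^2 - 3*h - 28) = h^3 - 2*h^2 - 31*h - 28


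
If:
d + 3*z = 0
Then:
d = -3*z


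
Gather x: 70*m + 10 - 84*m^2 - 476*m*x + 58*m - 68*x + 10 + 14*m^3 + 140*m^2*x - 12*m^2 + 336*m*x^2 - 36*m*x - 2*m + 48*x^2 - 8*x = 14*m^3 - 96*m^2 + 126*m + x^2*(336*m + 48) + x*(140*m^2 - 512*m - 76) + 20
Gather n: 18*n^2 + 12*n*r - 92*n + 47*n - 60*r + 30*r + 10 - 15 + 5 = 18*n^2 + n*(12*r - 45) - 30*r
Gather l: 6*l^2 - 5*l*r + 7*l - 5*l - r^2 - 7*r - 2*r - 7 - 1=6*l^2 + l*(2 - 5*r) - r^2 - 9*r - 8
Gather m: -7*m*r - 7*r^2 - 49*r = -7*m*r - 7*r^2 - 49*r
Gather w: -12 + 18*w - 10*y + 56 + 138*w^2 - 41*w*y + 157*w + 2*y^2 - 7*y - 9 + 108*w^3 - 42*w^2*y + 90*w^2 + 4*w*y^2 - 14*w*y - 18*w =108*w^3 + w^2*(228 - 42*y) + w*(4*y^2 - 55*y + 157) + 2*y^2 - 17*y + 35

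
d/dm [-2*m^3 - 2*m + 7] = -6*m^2 - 2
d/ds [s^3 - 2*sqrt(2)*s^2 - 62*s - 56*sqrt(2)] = 3*s^2 - 4*sqrt(2)*s - 62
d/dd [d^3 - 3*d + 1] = 3*d^2 - 3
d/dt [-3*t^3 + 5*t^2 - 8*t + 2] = -9*t^2 + 10*t - 8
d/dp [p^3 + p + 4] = 3*p^2 + 1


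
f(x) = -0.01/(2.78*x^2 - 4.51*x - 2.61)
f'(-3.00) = -0.00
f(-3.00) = -0.00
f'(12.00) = 0.00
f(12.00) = -0.00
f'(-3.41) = -0.00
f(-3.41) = -0.00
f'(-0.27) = -0.04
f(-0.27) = 0.01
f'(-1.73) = -0.00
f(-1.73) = -0.00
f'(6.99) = 0.00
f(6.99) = -0.00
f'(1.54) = 0.00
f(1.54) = 0.00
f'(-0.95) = -0.01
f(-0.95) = -0.00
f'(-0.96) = -0.01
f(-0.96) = -0.00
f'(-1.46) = -0.00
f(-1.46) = -0.00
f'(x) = -0.01*(4.51 - 5.56*x)/(2.78*x^2 - 4.51*x - 2.61)^2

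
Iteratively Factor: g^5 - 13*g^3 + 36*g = (g + 2)*(g^4 - 2*g^3 - 9*g^2 + 18*g) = (g - 2)*(g + 2)*(g^3 - 9*g) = (g - 2)*(g + 2)*(g + 3)*(g^2 - 3*g) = (g - 3)*(g - 2)*(g + 2)*(g + 3)*(g)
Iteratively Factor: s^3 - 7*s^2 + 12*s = (s)*(s^2 - 7*s + 12) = s*(s - 3)*(s - 4)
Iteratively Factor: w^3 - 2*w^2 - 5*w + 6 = (w + 2)*(w^2 - 4*w + 3) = (w - 3)*(w + 2)*(w - 1)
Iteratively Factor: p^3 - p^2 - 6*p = (p + 2)*(p^2 - 3*p) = (p - 3)*(p + 2)*(p)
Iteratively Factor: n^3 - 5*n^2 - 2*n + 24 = (n - 3)*(n^2 - 2*n - 8) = (n - 3)*(n + 2)*(n - 4)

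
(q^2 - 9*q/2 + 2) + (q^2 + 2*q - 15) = 2*q^2 - 5*q/2 - 13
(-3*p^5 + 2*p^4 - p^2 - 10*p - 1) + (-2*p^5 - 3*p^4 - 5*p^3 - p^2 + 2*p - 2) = -5*p^5 - p^4 - 5*p^3 - 2*p^2 - 8*p - 3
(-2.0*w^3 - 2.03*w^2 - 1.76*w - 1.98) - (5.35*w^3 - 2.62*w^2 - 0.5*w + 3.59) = -7.35*w^3 + 0.59*w^2 - 1.26*w - 5.57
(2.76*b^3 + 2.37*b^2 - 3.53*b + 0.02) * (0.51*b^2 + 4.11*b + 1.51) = 1.4076*b^5 + 12.5523*b^4 + 12.108*b^3 - 10.9194*b^2 - 5.2481*b + 0.0302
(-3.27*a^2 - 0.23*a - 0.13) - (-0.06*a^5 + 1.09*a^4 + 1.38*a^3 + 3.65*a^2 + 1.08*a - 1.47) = 0.06*a^5 - 1.09*a^4 - 1.38*a^3 - 6.92*a^2 - 1.31*a + 1.34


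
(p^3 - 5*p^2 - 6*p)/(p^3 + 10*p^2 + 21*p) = (p^2 - 5*p - 6)/(p^2 + 10*p + 21)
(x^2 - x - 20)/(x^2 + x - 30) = (x + 4)/(x + 6)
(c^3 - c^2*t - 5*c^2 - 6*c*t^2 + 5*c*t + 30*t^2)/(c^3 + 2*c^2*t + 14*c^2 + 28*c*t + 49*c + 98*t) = (c^2 - 3*c*t - 5*c + 15*t)/(c^2 + 14*c + 49)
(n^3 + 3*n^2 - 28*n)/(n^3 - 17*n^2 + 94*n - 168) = n*(n + 7)/(n^2 - 13*n + 42)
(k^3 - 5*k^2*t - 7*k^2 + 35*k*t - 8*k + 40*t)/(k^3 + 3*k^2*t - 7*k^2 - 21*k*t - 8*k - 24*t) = (k - 5*t)/(k + 3*t)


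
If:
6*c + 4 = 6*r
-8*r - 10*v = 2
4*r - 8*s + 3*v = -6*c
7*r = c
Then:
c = -7/9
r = -1/9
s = -49/72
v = -1/9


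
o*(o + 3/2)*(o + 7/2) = o^3 + 5*o^2 + 21*o/4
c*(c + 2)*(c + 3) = c^3 + 5*c^2 + 6*c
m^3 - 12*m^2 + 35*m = m*(m - 7)*(m - 5)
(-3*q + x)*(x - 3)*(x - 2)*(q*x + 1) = -3*q^2*x^3 + 15*q^2*x^2 - 18*q^2*x + q*x^4 - 5*q*x^3 + 3*q*x^2 + 15*q*x - 18*q + x^3 - 5*x^2 + 6*x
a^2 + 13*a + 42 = (a + 6)*(a + 7)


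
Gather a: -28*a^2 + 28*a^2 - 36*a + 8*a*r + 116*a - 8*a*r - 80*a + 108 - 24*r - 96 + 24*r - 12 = 0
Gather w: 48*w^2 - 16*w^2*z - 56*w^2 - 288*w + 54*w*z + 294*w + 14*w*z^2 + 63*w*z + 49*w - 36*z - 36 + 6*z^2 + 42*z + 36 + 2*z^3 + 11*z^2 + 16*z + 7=w^2*(-16*z - 8) + w*(14*z^2 + 117*z + 55) + 2*z^3 + 17*z^2 + 22*z + 7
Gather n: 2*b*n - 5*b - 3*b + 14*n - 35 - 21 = -8*b + n*(2*b + 14) - 56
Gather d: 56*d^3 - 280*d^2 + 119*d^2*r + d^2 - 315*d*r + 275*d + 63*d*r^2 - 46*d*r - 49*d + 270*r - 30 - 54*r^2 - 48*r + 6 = 56*d^3 + d^2*(119*r - 279) + d*(63*r^2 - 361*r + 226) - 54*r^2 + 222*r - 24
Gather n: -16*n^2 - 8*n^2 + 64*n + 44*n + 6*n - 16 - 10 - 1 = -24*n^2 + 114*n - 27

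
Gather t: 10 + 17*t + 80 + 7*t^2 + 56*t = 7*t^2 + 73*t + 90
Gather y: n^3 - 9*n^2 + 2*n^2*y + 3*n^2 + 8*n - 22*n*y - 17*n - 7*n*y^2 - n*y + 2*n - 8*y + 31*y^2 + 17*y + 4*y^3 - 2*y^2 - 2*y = n^3 - 6*n^2 - 7*n + 4*y^3 + y^2*(29 - 7*n) + y*(2*n^2 - 23*n + 7)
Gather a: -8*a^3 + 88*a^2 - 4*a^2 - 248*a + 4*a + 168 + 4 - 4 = -8*a^3 + 84*a^2 - 244*a + 168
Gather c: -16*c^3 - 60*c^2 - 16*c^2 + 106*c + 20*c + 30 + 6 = -16*c^3 - 76*c^2 + 126*c + 36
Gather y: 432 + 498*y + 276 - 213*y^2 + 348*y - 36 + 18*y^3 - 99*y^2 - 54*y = 18*y^3 - 312*y^2 + 792*y + 672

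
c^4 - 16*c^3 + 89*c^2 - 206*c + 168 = (c - 7)*(c - 4)*(c - 3)*(c - 2)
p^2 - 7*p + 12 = (p - 4)*(p - 3)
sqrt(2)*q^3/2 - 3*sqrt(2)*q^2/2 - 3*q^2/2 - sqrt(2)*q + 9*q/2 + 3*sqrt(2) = (q - 3)*(q - 2*sqrt(2))*(sqrt(2)*q/2 + 1/2)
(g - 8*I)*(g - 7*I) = g^2 - 15*I*g - 56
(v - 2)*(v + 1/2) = v^2 - 3*v/2 - 1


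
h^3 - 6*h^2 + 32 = (h - 4)^2*(h + 2)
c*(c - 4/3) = c^2 - 4*c/3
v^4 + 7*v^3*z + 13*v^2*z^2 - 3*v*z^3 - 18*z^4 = (v - z)*(v + 2*z)*(v + 3*z)^2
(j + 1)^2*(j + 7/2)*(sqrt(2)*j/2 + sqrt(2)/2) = sqrt(2)*j^4/2 + 13*sqrt(2)*j^3/4 + 27*sqrt(2)*j^2/4 + 23*sqrt(2)*j/4 + 7*sqrt(2)/4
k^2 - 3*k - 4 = (k - 4)*(k + 1)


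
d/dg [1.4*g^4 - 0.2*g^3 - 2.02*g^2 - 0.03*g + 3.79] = 5.6*g^3 - 0.6*g^2 - 4.04*g - 0.03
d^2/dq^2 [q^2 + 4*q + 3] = 2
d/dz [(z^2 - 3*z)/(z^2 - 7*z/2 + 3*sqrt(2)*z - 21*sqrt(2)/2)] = 2*(-z*(z - 3)*(4*z - 7 + 6*sqrt(2)) + (2*z - 3)*(2*z^2 - 7*z + 6*sqrt(2)*z - 21*sqrt(2)))/(2*z^2 - 7*z + 6*sqrt(2)*z - 21*sqrt(2))^2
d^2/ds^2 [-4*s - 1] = 0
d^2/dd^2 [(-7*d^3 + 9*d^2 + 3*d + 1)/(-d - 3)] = 2*(7*d^3 + 63*d^2 + 189*d - 73)/(d^3 + 9*d^2 + 27*d + 27)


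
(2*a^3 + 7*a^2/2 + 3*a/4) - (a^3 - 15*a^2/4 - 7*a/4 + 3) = a^3 + 29*a^2/4 + 5*a/2 - 3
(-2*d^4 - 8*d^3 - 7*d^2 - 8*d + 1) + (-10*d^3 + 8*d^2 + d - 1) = -2*d^4 - 18*d^3 + d^2 - 7*d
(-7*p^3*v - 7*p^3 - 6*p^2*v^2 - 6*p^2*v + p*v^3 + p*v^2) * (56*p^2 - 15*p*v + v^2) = -392*p^5*v - 392*p^5 - 231*p^4*v^2 - 231*p^4*v + 139*p^3*v^3 + 139*p^3*v^2 - 21*p^2*v^4 - 21*p^2*v^3 + p*v^5 + p*v^4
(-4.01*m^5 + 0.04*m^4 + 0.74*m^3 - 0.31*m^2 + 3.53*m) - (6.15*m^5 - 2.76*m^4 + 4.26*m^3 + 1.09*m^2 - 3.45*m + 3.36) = -10.16*m^5 + 2.8*m^4 - 3.52*m^3 - 1.4*m^2 + 6.98*m - 3.36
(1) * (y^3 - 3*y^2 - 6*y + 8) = y^3 - 3*y^2 - 6*y + 8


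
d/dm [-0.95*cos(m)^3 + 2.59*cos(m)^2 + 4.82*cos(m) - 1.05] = (2.85*cos(m)^2 - 5.18*cos(m) - 4.82)*sin(m)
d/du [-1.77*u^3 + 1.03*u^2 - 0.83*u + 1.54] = -5.31*u^2 + 2.06*u - 0.83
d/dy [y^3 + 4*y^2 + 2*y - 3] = 3*y^2 + 8*y + 2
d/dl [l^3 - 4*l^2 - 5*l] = 3*l^2 - 8*l - 5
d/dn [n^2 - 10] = 2*n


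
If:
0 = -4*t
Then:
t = 0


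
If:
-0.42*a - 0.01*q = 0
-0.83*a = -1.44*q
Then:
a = 0.00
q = 0.00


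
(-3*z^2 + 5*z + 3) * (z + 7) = -3*z^3 - 16*z^2 + 38*z + 21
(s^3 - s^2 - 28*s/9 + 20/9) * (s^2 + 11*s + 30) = s^5 + 10*s^4 + 143*s^3/9 - 62*s^2 - 620*s/9 + 200/3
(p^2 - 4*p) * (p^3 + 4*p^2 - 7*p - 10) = p^5 - 23*p^3 + 18*p^2 + 40*p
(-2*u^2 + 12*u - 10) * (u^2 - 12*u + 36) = -2*u^4 + 36*u^3 - 226*u^2 + 552*u - 360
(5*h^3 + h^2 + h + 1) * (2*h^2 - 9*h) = 10*h^5 - 43*h^4 - 7*h^3 - 7*h^2 - 9*h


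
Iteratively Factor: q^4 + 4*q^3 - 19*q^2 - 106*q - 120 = (q + 2)*(q^3 + 2*q^2 - 23*q - 60) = (q + 2)*(q + 3)*(q^2 - q - 20) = (q - 5)*(q + 2)*(q + 3)*(q + 4)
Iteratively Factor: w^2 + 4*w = (w)*(w + 4)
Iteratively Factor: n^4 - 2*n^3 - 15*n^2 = (n + 3)*(n^3 - 5*n^2) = (n - 5)*(n + 3)*(n^2) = n*(n - 5)*(n + 3)*(n)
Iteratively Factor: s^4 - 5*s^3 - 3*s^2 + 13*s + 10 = (s - 5)*(s^3 - 3*s - 2) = (s - 5)*(s + 1)*(s^2 - s - 2) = (s - 5)*(s + 1)^2*(s - 2)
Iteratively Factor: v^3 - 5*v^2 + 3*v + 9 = (v + 1)*(v^2 - 6*v + 9) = (v - 3)*(v + 1)*(v - 3)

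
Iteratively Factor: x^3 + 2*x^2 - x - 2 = (x + 1)*(x^2 + x - 2) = (x - 1)*(x + 1)*(x + 2)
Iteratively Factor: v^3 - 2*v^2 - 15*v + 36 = (v - 3)*(v^2 + v - 12) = (v - 3)^2*(v + 4)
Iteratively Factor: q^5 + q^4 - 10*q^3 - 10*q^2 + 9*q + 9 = (q + 1)*(q^4 - 10*q^2 + 9) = (q - 3)*(q + 1)*(q^3 + 3*q^2 - q - 3) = (q - 3)*(q + 1)^2*(q^2 + 2*q - 3) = (q - 3)*(q - 1)*(q + 1)^2*(q + 3)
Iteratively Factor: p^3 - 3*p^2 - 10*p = (p + 2)*(p^2 - 5*p) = p*(p + 2)*(p - 5)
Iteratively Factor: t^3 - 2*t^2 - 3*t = (t + 1)*(t^2 - 3*t) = (t - 3)*(t + 1)*(t)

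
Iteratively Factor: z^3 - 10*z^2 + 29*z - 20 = (z - 5)*(z^2 - 5*z + 4) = (z - 5)*(z - 1)*(z - 4)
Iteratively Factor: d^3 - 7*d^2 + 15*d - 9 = (d - 3)*(d^2 - 4*d + 3) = (d - 3)^2*(d - 1)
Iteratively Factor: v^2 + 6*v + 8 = (v + 4)*(v + 2)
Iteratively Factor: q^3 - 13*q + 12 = (q + 4)*(q^2 - 4*q + 3) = (q - 3)*(q + 4)*(q - 1)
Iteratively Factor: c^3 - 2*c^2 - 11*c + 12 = (c - 4)*(c^2 + 2*c - 3) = (c - 4)*(c + 3)*(c - 1)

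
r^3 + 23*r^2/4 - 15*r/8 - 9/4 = (r - 3/4)*(r + 1/2)*(r + 6)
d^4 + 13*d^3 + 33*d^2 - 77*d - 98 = (d - 2)*(d + 1)*(d + 7)^2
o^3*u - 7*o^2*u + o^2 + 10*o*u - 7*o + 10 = (o - 5)*(o - 2)*(o*u + 1)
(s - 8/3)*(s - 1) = s^2 - 11*s/3 + 8/3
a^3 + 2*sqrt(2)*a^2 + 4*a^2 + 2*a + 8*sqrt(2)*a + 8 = (a + 4)*(a + sqrt(2))^2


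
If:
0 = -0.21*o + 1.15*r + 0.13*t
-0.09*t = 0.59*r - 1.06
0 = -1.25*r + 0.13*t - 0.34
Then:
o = 8.09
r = 0.57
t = 8.06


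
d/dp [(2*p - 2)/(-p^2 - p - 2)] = 2*(-p^2 - p + (p - 1)*(2*p + 1) - 2)/(p^2 + p + 2)^2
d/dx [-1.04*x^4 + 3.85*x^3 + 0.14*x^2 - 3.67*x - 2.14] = -4.16*x^3 + 11.55*x^2 + 0.28*x - 3.67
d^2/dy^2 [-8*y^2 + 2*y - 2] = -16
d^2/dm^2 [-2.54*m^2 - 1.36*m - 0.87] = -5.08000000000000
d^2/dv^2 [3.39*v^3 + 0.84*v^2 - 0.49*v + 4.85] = 20.34*v + 1.68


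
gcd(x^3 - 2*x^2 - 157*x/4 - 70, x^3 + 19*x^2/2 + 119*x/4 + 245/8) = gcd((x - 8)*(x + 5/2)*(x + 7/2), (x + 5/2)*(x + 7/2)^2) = x^2 + 6*x + 35/4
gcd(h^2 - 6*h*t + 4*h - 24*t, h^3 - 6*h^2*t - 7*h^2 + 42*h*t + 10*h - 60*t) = -h + 6*t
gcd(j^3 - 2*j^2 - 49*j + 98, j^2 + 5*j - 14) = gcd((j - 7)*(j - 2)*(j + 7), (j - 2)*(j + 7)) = j^2 + 5*j - 14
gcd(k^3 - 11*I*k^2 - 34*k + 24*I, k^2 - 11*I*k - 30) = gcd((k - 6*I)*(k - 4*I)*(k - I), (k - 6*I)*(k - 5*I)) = k - 6*I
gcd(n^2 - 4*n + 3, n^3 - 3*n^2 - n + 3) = n^2 - 4*n + 3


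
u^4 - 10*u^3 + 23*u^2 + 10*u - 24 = (u - 6)*(u - 4)*(u - 1)*(u + 1)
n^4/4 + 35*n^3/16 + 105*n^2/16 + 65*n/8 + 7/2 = (n/4 + 1)*(n + 1)*(n + 7/4)*(n + 2)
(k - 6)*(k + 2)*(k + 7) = k^3 + 3*k^2 - 40*k - 84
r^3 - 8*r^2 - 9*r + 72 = (r - 8)*(r - 3)*(r + 3)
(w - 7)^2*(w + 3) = w^3 - 11*w^2 + 7*w + 147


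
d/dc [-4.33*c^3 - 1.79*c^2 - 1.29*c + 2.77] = -12.99*c^2 - 3.58*c - 1.29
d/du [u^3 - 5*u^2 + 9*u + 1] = 3*u^2 - 10*u + 9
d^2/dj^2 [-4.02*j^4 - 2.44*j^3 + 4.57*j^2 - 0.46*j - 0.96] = -48.24*j^2 - 14.64*j + 9.14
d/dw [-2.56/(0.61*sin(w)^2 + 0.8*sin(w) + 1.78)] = (3.1232*sin(w) + 2.048)*cos(w)/(0.61*sin(w)^2 + 0.8*sin(w) + 1.78)^2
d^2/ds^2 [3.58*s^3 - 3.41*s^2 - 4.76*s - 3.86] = 21.48*s - 6.82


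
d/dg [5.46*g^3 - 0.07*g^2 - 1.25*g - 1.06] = 16.38*g^2 - 0.14*g - 1.25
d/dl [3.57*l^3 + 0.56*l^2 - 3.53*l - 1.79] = 10.71*l^2 + 1.12*l - 3.53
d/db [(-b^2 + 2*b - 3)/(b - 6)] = (-b^2 + 12*b - 9)/(b^2 - 12*b + 36)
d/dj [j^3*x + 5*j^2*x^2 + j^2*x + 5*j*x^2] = x*(3*j^2 + 10*j*x + 2*j + 5*x)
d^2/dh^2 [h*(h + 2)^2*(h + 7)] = 12*h^2 + 66*h + 64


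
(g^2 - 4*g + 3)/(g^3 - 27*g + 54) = (g - 1)/(g^2 + 3*g - 18)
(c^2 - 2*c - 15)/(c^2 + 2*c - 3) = (c - 5)/(c - 1)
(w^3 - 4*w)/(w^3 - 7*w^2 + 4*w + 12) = w*(w + 2)/(w^2 - 5*w - 6)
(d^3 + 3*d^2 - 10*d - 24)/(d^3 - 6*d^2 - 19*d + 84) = (d + 2)/(d - 7)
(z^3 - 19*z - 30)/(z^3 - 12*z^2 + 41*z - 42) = (z^3 - 19*z - 30)/(z^3 - 12*z^2 + 41*z - 42)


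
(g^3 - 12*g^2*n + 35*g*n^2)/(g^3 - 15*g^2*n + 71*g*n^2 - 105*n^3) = g/(g - 3*n)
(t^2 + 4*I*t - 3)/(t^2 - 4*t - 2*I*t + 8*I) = (t^2 + 4*I*t - 3)/(t^2 - 4*t - 2*I*t + 8*I)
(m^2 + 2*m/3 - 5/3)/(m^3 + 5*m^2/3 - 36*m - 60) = (m - 1)/(m^2 - 36)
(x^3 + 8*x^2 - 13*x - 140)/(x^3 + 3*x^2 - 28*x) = (x + 5)/x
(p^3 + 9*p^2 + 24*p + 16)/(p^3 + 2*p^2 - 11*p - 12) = (p + 4)/(p - 3)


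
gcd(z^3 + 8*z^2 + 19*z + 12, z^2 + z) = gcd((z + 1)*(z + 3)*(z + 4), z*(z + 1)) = z + 1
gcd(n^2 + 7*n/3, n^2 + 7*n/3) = n^2 + 7*n/3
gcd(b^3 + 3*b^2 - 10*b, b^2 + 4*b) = b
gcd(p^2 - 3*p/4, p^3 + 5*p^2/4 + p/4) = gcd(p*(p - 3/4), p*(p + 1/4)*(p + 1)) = p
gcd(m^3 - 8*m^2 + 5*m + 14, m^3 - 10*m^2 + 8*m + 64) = 1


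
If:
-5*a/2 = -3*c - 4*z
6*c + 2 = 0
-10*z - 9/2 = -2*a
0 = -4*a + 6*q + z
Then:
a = -28/17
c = -1/3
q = -395/408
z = -53/68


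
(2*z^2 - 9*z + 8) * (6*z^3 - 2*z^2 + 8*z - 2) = 12*z^5 - 58*z^4 + 82*z^3 - 92*z^2 + 82*z - 16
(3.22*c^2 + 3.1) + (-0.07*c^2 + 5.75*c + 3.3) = 3.15*c^2 + 5.75*c + 6.4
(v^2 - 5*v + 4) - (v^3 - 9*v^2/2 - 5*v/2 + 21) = -v^3 + 11*v^2/2 - 5*v/2 - 17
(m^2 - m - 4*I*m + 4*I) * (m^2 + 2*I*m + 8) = m^4 - m^3 - 2*I*m^3 + 16*m^2 + 2*I*m^2 - 16*m - 32*I*m + 32*I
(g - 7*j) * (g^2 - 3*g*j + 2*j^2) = g^3 - 10*g^2*j + 23*g*j^2 - 14*j^3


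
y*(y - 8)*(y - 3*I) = y^3 - 8*y^2 - 3*I*y^2 + 24*I*y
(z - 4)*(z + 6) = z^2 + 2*z - 24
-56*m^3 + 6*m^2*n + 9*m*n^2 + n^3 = (-2*m + n)*(4*m + n)*(7*m + n)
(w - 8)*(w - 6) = w^2 - 14*w + 48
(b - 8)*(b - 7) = b^2 - 15*b + 56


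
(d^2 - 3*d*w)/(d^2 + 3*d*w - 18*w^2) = d/(d + 6*w)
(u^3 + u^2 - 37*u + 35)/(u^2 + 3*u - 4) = (u^2 + 2*u - 35)/(u + 4)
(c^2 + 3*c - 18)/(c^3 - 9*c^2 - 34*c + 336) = (c - 3)/(c^2 - 15*c + 56)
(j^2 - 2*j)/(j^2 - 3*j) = (j - 2)/(j - 3)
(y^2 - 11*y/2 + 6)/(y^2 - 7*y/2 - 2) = (2*y - 3)/(2*y + 1)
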